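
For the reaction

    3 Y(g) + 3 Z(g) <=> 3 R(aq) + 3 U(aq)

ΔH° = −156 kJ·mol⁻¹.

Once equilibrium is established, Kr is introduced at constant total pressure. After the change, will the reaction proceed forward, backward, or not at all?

Adding inert gas at constant total pressure expands the volume and lowers every reacting partial pressure. With Δn_gas = 0 − 6 = -6, Q moves away from K toward the side with fewer gas moles, so the system shifts toward the side with more gas moles — to the left.

left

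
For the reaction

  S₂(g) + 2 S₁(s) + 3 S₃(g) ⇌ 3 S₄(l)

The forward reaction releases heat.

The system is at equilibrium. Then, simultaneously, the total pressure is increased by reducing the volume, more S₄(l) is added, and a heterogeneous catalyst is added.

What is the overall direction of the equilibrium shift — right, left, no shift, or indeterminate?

right

Gas moles: reactants 4, products 0 (Δn_gas = -4). Compression shifts the system toward the side with fewer moles of gas — to the right.
S₄ is a pure liquid; its activity is 1 regardless of amount, so Q is unaffected — no shift from this change.
A catalyst speeds both forward and reverse rates equally; it changes neither Q nor K — no shift from this change.
Only the nonzero effect(s) matter; the net shift is to the right.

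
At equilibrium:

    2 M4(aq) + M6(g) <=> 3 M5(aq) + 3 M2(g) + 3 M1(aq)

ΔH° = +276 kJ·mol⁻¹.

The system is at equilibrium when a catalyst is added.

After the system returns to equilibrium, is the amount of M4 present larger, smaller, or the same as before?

A catalyst speeds both forward and reverse rates equally; it changes neither Q nor K — no shift from this change.
No net shift occurs, so the amount of M4 is unchanged.

unchanged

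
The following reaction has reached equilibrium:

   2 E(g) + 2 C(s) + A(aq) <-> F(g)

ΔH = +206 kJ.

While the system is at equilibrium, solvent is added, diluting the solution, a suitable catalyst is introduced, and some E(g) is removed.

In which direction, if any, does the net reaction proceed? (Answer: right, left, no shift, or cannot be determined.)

left

Dilution lowers every aqueous concentration by the same factor. Δn_aq = 0 − 1 = -1, so the system shifts toward the side with more dissolved moles — to the left.
A catalyst speeds both forward and reverse rates equally; it changes neither Q nor K — no shift from this change.
Removing E (g), a reactant, drives the reaction to the left.
Only the nonzero effect(s) matter; the net shift is to the left.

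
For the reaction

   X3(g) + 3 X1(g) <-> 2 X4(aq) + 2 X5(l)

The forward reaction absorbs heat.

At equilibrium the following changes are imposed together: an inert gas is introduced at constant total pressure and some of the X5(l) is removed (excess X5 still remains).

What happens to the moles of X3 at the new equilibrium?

Adding inert gas at constant total pressure expands the volume and lowers every reacting partial pressure. With Δn_gas = 0 − 4 = -4, Q moves away from K toward the side with fewer gas moles, so the system shifts toward the side with more gas moles — to the left.
X5 is a pure liquid; its activity is 1 regardless of amount, so Q is unaffected — no shift from this change.
The net shift is to the left. X3 is a reactant, so its amount increases.

increases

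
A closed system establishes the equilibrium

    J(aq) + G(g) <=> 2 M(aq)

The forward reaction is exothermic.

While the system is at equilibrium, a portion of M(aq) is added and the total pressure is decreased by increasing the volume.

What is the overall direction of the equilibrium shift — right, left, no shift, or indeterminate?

left

Adding M (aq), a product, drives the reaction to the left.
Gas moles: reactants 1, products 0 (Δn_gas = -1). Expansion shifts the system toward the side with more moles of gas — to the left.
All effects act in the same direction — net shift to the left.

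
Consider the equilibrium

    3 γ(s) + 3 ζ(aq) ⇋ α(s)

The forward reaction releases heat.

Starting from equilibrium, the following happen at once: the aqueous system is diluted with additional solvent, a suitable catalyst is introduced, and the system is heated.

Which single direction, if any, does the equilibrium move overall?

left

Dilution lowers every aqueous concentration by the same factor. Δn_aq = 0 − 3 = -3, so the system shifts toward the side with more dissolved moles — to the left.
A catalyst speeds both forward and reverse rates equally; it changes neither Q nor K — no shift from this change.
The forward reaction is exothermic. Raising T favours the endothermic direction — shift to the left.
Only the nonzero effect(s) matter; the net shift is to the left.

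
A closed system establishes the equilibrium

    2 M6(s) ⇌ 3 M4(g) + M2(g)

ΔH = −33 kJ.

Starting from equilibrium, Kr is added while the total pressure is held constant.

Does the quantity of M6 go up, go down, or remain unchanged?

decreases

Adding inert gas at constant total pressure expands the volume and lowers every reacting partial pressure. With Δn_gas = 4 − 0 = +4, Q moves away from K toward the side with fewer gas moles, so the system shifts toward the side with more gas moles — to the right.
The net shift is to the right. M6 is a reactant, so its amount decreases.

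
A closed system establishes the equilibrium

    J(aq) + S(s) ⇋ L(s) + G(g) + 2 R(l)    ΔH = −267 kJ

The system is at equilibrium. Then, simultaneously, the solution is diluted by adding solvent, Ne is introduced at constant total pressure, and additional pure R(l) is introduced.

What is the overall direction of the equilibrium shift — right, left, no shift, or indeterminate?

cannot be determined

Dilution lowers every aqueous concentration by the same factor. Δn_aq = 0 − 1 = -1, so the system shifts toward the side with more dissolved moles — to the left.
Adding inert gas at constant total pressure expands the volume and lowers every reacting partial pressure. With Δn_gas = 1 − 0 = +1, Q moves away from K toward the side with fewer gas moles, so the system shifts toward the side with more gas moles — to the right.
R is a pure liquid; its activity is 1 regardless of amount, so Q is unaffected — no shift from this change.
The individual effects push in opposite directions; without quantitative information the net direction cannot be determined.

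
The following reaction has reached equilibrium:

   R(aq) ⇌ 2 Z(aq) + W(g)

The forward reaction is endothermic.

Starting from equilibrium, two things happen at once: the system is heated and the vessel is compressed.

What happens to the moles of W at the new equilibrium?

The forward reaction is endothermic. Raising T favours the endothermic direction — shift to the right.
Gas moles: reactants 0, products 1 (Δn_gas = +1). Compression shifts the system toward the side with fewer moles of gas — to the left.
The two effects oppose each other, so the net shift — and hence the change in W — cannot be determined from the given information.

cannot be determined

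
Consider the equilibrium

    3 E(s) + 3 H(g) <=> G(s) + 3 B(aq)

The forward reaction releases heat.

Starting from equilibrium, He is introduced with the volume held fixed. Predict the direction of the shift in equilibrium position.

no shift

At constant volume, adding an inert gas leaves every reacting species' partial pressure unchanged, so Q is unchanged — no shift from this change.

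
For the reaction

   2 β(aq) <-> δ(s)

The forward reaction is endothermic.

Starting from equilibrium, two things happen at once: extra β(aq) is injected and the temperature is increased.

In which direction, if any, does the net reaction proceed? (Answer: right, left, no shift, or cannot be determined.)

right

Adding β (aq), a reactant, drives the reaction to the right.
The forward reaction is endothermic. Raising T favours the endothermic direction — shift to the right.
All effects act in the same direction — net shift to the right.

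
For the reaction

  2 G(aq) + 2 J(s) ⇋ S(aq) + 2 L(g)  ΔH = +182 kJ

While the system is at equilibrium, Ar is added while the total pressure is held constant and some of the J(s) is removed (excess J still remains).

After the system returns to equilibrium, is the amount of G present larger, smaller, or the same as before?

Adding inert gas at constant total pressure expands the volume and lowers every reacting partial pressure. With Δn_gas = 2 − 0 = +2, Q moves away from K toward the side with fewer gas moles, so the system shifts toward the side with more gas moles — to the right.
J is a pure solid; its activity is 1 regardless of amount, so Q is unaffected — no shift from this change.
The net shift is to the right. G is a reactant, so its amount decreases.

decreases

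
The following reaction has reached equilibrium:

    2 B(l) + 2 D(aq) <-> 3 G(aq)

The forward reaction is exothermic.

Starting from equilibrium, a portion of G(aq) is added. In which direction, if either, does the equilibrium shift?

Adding G (aq), a product, drives the reaction to the left.

left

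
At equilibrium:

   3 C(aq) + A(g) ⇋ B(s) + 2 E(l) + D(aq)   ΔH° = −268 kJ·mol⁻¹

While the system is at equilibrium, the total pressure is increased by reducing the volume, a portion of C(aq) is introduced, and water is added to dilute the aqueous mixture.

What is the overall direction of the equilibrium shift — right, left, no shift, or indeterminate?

cannot be determined

Gas moles: reactants 1, products 0 (Δn_gas = -1). Compression shifts the system toward the side with fewer moles of gas — to the right.
Adding C (aq), a reactant, drives the reaction to the right.
Dilution lowers every aqueous concentration by the same factor. Δn_aq = 1 − 3 = -2, so the system shifts toward the side with more dissolved moles — to the left.
The individual effects push in opposite directions; without quantitative information the net direction cannot be determined.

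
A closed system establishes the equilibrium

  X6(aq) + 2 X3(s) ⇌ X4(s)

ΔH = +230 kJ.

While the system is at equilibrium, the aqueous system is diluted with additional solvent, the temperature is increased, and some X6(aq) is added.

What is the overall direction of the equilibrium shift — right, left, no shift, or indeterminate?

Dilution lowers every aqueous concentration by the same factor. Δn_aq = 0 − 1 = -1, so the system shifts toward the side with more dissolved moles — to the left.
The forward reaction is endothermic. Raising T favours the endothermic direction — shift to the right.
Adding X6 (aq), a reactant, drives the reaction to the right.
The individual effects push in opposite directions; without quantitative information the net direction cannot be determined.

cannot be determined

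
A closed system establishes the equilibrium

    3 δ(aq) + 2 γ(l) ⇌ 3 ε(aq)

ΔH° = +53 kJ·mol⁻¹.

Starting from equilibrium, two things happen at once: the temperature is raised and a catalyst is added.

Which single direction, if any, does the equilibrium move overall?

right

The forward reaction is endothermic. Raising T favours the endothermic direction — shift to the right.
A catalyst speeds both forward and reverse rates equally; it changes neither Q nor K — no shift from this change.
Only the nonzero effect(s) matter; the net shift is to the right.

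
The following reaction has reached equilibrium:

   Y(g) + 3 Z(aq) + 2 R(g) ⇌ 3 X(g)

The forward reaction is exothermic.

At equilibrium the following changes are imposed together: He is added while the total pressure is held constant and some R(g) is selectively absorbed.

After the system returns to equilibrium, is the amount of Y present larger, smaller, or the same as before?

increases

Adding inert gas at constant total pressure expands the volume, scaling every reacting partial pressure by the same factor. Δn_gas = 3 − 3 = 0, so Q is unchanged — no shift.
Removing R (g), a reactant, drives the reaction to the left.
The net shift is to the left. Y is a reactant, so its amount increases.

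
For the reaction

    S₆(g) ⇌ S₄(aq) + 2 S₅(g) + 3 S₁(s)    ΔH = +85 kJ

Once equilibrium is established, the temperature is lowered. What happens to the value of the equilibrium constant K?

K depends on temperature via the van 't Hoff relation. The forward reaction is endothermic, so lowering T decreases K.

decreases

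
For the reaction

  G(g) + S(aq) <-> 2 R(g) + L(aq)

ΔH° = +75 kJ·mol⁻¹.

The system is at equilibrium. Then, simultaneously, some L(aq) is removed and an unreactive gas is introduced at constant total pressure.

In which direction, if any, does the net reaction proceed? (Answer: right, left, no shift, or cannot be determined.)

right

Removing L (aq), a product, drives the reaction to the right.
Adding inert gas at constant total pressure expands the volume and lowers every reacting partial pressure. With Δn_gas = 2 − 1 = +1, Q moves away from K toward the side with fewer gas moles, so the system shifts toward the side with more gas moles — to the right.
All effects act in the same direction — net shift to the right.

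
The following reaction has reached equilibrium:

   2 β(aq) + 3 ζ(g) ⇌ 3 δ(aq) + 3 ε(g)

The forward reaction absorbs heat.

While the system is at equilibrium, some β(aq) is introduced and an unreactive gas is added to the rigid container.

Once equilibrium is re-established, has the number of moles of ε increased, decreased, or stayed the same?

increases

Adding β (aq), a reactant, drives the reaction to the right.
At constant volume, adding an inert gas leaves every reacting species' partial pressure unchanged, so Q is unchanged — no shift from this change.
The net shift is to the right. ε is a product, so its amount increases.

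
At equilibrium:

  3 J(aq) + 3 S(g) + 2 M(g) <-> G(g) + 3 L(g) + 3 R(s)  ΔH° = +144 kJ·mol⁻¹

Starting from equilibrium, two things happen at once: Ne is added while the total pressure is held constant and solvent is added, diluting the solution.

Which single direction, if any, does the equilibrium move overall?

left

Adding inert gas at constant total pressure expands the volume and lowers every reacting partial pressure. With Δn_gas = 4 − 5 = -1, Q moves away from K toward the side with fewer gas moles, so the system shifts toward the side with more gas moles — to the left.
Dilution lowers every aqueous concentration by the same factor. Δn_aq = 0 − 3 = -3, so the system shifts toward the side with more dissolved moles — to the left.
All effects act in the same direction — net shift to the left.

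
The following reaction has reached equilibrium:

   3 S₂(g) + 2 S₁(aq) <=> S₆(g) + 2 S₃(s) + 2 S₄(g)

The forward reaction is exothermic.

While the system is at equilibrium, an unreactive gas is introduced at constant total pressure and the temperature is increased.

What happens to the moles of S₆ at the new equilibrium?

Adding inert gas at constant total pressure expands the volume, scaling every reacting partial pressure by the same factor. Δn_gas = 3 − 3 = 0, so Q is unchanged — no shift.
The forward reaction is exothermic. Raising T favours the endothermic direction — shift to the left.
The net shift is to the left. S₆ is a product, so its amount decreases.

decreases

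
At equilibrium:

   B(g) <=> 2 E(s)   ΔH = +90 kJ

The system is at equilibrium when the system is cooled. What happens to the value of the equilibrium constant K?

K depends on temperature via the van 't Hoff relation. The forward reaction is endothermic, so lowering T decreases K.

decreases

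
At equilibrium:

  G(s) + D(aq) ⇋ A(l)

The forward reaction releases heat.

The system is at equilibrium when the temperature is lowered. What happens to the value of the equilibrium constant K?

K depends on temperature via the van 't Hoff relation. The forward reaction is exothermic, so lowering T increases K.

increases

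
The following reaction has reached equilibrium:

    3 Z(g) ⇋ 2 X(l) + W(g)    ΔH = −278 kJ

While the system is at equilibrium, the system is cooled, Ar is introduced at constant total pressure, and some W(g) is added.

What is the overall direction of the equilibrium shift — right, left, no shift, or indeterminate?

The forward reaction is exothermic. Lowering T favours the exothermic direction — shift to the right.
Adding inert gas at constant total pressure expands the volume and lowers every reacting partial pressure. With Δn_gas = 1 − 3 = -2, Q moves away from K toward the side with fewer gas moles, so the system shifts toward the side with more gas moles — to the left.
Adding W (g), a product, drives the reaction to the left.
The individual effects push in opposite directions; without quantitative information the net direction cannot be determined.

cannot be determined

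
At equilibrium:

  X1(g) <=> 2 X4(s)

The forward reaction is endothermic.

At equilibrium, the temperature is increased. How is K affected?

increases

K depends on temperature via the van 't Hoff relation. The forward reaction is endothermic, so raising T increases K.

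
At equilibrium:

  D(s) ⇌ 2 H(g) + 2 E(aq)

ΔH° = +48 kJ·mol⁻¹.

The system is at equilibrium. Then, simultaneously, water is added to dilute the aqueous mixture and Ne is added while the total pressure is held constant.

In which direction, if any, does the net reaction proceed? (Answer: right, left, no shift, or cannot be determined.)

Dilution lowers every aqueous concentration by the same factor. Δn_aq = 2 − 0 = +2, so the system shifts toward the side with more dissolved moles — to the right.
Adding inert gas at constant total pressure expands the volume and lowers every reacting partial pressure. With Δn_gas = 2 − 0 = +2, Q moves away from K toward the side with fewer gas moles, so the system shifts toward the side with more gas moles — to the right.
All effects act in the same direction — net shift to the right.

right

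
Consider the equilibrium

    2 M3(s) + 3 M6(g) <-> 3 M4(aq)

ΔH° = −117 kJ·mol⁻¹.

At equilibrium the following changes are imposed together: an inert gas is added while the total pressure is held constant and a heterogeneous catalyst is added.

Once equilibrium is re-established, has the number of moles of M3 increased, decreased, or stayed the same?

Adding inert gas at constant total pressure expands the volume and lowers every reacting partial pressure. With Δn_gas = 0 − 3 = -3, Q moves away from K toward the side with fewer gas moles, so the system shifts toward the side with more gas moles — to the left.
A catalyst speeds both forward and reverse rates equally; it changes neither Q nor K — no shift from this change.
The net shift is to the left. M3 is a reactant, so its amount increases.

increases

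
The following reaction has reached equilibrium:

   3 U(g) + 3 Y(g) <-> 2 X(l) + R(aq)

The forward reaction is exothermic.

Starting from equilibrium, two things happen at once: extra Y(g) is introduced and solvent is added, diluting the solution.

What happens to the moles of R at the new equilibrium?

Adding Y (g), a reactant, drives the reaction to the right.
Dilution lowers every aqueous concentration by the same factor. Δn_aq = 1 − 0 = +1, so the system shifts toward the side with more dissolved moles — to the right.
The net shift is to the right. R is a product, so its amount increases.

increases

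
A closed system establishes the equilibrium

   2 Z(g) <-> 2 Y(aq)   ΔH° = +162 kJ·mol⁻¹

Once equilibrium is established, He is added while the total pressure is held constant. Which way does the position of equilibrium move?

left

Adding inert gas at constant total pressure expands the volume and lowers every reacting partial pressure. With Δn_gas = 0 − 2 = -2, Q moves away from K toward the side with fewer gas moles, so the system shifts toward the side with more gas moles — to the left.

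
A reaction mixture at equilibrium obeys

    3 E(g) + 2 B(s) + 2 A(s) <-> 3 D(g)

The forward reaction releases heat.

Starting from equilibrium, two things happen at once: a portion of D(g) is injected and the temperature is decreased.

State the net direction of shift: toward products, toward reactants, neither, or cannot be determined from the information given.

cannot be determined

Adding D (g), a product, drives the reaction to the left.
The forward reaction is exothermic. Lowering T favours the exothermic direction — shift to the right.
The individual effects push in opposite directions; without quantitative information the net direction cannot be determined.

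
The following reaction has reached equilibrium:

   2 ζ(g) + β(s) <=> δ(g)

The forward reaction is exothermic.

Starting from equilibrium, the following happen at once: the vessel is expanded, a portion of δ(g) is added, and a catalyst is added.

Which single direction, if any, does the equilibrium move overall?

left

Gas moles: reactants 2, products 1 (Δn_gas = -1). Expansion shifts the system toward the side with more moles of gas — to the left.
Adding δ (g), a product, drives the reaction to the left.
A catalyst speeds both forward and reverse rates equally; it changes neither Q nor K — no shift from this change.
Only the nonzero effect(s) matter; the net shift is to the left.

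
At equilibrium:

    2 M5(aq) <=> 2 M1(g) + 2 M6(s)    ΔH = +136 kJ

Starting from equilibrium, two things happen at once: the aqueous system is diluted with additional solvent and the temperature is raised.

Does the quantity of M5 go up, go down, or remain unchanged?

cannot be determined

Dilution lowers every aqueous concentration by the same factor. Δn_aq = 0 − 2 = -2, so the system shifts toward the side with more dissolved moles — to the left.
The forward reaction is endothermic. Raising T favours the endothermic direction — shift to the right.
The two effects oppose each other, so the net shift — and hence the change in M5 — cannot be determined from the given information.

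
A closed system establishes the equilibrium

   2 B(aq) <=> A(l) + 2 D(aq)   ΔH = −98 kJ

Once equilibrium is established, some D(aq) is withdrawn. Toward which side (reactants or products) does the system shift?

Removing D (aq), a product, drives the reaction to the right.

right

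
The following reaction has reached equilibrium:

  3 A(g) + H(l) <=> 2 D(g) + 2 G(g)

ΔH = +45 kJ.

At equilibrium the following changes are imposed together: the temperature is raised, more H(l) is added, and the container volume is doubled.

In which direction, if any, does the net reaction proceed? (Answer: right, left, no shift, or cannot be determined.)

right

The forward reaction is endothermic. Raising T favours the endothermic direction — shift to the right.
H is a pure liquid; its activity is 1 regardless of amount, so Q is unaffected — no shift from this change.
Gas moles: reactants 3, products 4 (Δn_gas = +1). Expansion shifts the system toward the side with more moles of gas — to the right.
Only the nonzero effect(s) matter; the net shift is to the right.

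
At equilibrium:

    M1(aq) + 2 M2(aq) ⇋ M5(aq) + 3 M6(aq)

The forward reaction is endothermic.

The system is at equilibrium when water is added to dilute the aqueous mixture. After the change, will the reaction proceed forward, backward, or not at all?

right

Dilution lowers every aqueous concentration by the same factor. Δn_aq = 4 − 3 = +1, so the system shifts toward the side with more dissolved moles — to the right.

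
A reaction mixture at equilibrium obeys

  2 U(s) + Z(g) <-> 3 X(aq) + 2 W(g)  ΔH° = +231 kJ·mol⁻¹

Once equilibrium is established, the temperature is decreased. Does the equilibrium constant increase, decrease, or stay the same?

K depends on temperature via the van 't Hoff relation. The forward reaction is endothermic, so lowering T decreases K.

decreases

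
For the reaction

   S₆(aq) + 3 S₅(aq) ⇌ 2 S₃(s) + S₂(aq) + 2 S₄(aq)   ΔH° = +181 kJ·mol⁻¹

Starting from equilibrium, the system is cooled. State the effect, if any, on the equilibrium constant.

decreases

K depends on temperature via the van 't Hoff relation. The forward reaction is endothermic, so lowering T decreases K.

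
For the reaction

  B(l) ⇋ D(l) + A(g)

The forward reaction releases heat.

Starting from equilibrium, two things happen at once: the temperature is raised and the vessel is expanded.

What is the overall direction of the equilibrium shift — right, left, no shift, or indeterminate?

cannot be determined

The forward reaction is exothermic. Raising T favours the endothermic direction — shift to the left.
Gas moles: reactants 0, products 1 (Δn_gas = +1). Expansion shifts the system toward the side with more moles of gas — to the right.
The individual effects push in opposite directions; without quantitative information the net direction cannot be determined.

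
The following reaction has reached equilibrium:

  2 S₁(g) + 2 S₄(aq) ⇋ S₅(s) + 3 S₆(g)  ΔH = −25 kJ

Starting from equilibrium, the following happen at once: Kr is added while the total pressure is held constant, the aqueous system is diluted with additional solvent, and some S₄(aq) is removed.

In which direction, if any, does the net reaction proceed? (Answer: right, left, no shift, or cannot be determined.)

cannot be determined

Adding inert gas at constant total pressure expands the volume and lowers every reacting partial pressure. With Δn_gas = 3 − 2 = +1, Q moves away from K toward the side with fewer gas moles, so the system shifts toward the side with more gas moles — to the right.
Dilution lowers every aqueous concentration by the same factor. Δn_aq = 0 − 2 = -2, so the system shifts toward the side with more dissolved moles — to the left.
Removing S₄ (aq), a reactant, drives the reaction to the left.
The individual effects push in opposite directions; without quantitative information the net direction cannot be determined.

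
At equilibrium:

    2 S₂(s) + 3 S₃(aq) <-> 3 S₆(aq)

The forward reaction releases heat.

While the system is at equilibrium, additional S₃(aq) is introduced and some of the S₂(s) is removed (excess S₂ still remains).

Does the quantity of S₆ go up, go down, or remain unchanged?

increases

Adding S₃ (aq), a reactant, drives the reaction to the right.
S₂ is a pure solid; its activity is 1 regardless of amount, so Q is unaffected — no shift from this change.
The net shift is to the right. S₆ is a product, so its amount increases.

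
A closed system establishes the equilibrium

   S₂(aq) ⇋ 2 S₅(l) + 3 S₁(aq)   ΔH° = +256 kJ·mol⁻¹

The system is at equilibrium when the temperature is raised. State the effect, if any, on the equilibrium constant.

K depends on temperature via the van 't Hoff relation. The forward reaction is endothermic, so raising T increases K.

increases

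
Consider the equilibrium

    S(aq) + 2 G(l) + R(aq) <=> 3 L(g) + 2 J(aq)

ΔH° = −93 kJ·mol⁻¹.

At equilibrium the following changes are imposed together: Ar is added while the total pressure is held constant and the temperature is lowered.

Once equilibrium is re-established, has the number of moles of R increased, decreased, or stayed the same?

Adding inert gas at constant total pressure expands the volume and lowers every reacting partial pressure. With Δn_gas = 3 − 0 = +3, Q moves away from K toward the side with fewer gas moles, so the system shifts toward the side with more gas moles — to the right.
The forward reaction is exothermic. Lowering T favours the exothermic direction — shift to the right.
The net shift is to the right. R is a reactant, so its amount decreases.

decreases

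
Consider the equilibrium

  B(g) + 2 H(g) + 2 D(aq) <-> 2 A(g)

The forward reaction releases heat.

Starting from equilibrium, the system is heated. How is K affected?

decreases

K depends on temperature via the van 't Hoff relation. The forward reaction is exothermic, so raising T decreases K.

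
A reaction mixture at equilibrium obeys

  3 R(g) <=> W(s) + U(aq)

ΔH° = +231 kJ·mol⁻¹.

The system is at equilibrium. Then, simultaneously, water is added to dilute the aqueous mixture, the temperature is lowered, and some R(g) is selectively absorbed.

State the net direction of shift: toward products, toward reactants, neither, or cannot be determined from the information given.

Dilution lowers every aqueous concentration by the same factor. Δn_aq = 1 − 0 = +1, so the system shifts toward the side with more dissolved moles — to the right.
The forward reaction is endothermic. Lowering T favours the exothermic direction — shift to the left.
Removing R (g), a reactant, drives the reaction to the left.
The individual effects push in opposite directions; without quantitative information the net direction cannot be determined.

cannot be determined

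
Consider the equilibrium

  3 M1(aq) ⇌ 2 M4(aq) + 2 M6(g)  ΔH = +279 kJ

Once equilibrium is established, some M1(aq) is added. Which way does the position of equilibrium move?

right

Adding M1 (aq), a reactant, drives the reaction to the right.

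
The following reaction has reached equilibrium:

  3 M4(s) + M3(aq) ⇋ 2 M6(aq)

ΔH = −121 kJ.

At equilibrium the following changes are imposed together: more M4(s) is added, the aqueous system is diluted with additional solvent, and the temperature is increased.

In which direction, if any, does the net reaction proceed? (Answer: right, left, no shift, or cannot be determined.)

M4 is a pure solid; its activity is 1 regardless of amount, so Q is unaffected — no shift from this change.
Dilution lowers every aqueous concentration by the same factor. Δn_aq = 2 − 1 = +1, so the system shifts toward the side with more dissolved moles — to the right.
The forward reaction is exothermic. Raising T favours the endothermic direction — shift to the left.
The individual effects push in opposite directions; without quantitative information the net direction cannot be determined.

cannot be determined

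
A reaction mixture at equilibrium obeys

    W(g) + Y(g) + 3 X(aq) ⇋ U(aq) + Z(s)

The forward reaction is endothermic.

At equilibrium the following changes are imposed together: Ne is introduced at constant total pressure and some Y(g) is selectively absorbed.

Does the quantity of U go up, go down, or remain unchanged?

Adding inert gas at constant total pressure expands the volume and lowers every reacting partial pressure. With Δn_gas = 0 − 2 = -2, Q moves away from K toward the side with fewer gas moles, so the system shifts toward the side with more gas moles — to the left.
Removing Y (g), a reactant, drives the reaction to the left.
The net shift is to the left. U is a product, so its amount decreases.

decreases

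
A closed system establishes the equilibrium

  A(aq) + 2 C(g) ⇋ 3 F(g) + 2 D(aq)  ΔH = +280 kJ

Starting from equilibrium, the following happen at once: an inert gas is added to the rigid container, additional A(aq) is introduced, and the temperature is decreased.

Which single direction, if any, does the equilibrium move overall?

At constant volume, adding an inert gas leaves every reacting species' partial pressure unchanged, so Q is unchanged — no shift from this change.
Adding A (aq), a reactant, drives the reaction to the right.
The forward reaction is endothermic. Lowering T favours the exothermic direction — shift to the left.
The individual effects push in opposite directions; without quantitative information the net direction cannot be determined.

cannot be determined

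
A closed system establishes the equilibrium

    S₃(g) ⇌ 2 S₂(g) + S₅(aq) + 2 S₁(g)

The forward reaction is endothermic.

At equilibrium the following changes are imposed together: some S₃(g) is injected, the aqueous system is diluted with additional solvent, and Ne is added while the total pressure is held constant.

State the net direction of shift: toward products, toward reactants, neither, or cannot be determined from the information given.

right

Adding S₃ (g), a reactant, drives the reaction to the right.
Dilution lowers every aqueous concentration by the same factor. Δn_aq = 1 − 0 = +1, so the system shifts toward the side with more dissolved moles — to the right.
Adding inert gas at constant total pressure expands the volume and lowers every reacting partial pressure. With Δn_gas = 4 − 1 = +3, Q moves away from K toward the side with fewer gas moles, so the system shifts toward the side with more gas moles — to the right.
All effects act in the same direction — net shift to the right.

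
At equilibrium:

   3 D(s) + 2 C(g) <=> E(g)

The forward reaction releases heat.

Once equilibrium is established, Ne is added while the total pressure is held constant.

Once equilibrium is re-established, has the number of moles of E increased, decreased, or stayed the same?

Adding inert gas at constant total pressure expands the volume and lowers every reacting partial pressure. With Δn_gas = 1 − 2 = -1, Q moves away from K toward the side with fewer gas moles, so the system shifts toward the side with more gas moles — to the left.
The net shift is to the left. E is a product, so its amount decreases.

decreases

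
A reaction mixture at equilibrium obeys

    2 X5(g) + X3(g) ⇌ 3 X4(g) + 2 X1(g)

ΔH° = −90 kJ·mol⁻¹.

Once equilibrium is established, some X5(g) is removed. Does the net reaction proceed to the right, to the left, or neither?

left

Removing X5 (g), a reactant, drives the reaction to the left.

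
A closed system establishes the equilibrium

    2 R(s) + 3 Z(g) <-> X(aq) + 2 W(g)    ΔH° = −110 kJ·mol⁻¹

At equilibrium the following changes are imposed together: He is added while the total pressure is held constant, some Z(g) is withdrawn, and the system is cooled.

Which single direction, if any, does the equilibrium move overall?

cannot be determined

Adding inert gas at constant total pressure expands the volume and lowers every reacting partial pressure. With Δn_gas = 2 − 3 = -1, Q moves away from K toward the side with fewer gas moles, so the system shifts toward the side with more gas moles — to the left.
Removing Z (g), a reactant, drives the reaction to the left.
The forward reaction is exothermic. Lowering T favours the exothermic direction — shift to the right.
The individual effects push in opposite directions; without quantitative information the net direction cannot be determined.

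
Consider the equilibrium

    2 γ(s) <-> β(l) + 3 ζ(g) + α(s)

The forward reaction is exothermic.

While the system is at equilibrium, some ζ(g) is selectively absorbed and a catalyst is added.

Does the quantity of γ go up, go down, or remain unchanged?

decreases

Removing ζ (g), a product, drives the reaction to the right.
A catalyst speeds both forward and reverse rates equally; it changes neither Q nor K — no shift from this change.
The net shift is to the right. γ is a reactant, so its amount decreases.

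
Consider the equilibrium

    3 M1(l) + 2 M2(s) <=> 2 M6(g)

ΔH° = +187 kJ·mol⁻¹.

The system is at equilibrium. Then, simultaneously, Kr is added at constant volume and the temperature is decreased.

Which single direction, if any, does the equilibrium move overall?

At constant volume, adding an inert gas leaves every reacting species' partial pressure unchanged, so Q is unchanged — no shift from this change.
The forward reaction is endothermic. Lowering T favours the exothermic direction — shift to the left.
Only the nonzero effect(s) matter; the net shift is to the left.

left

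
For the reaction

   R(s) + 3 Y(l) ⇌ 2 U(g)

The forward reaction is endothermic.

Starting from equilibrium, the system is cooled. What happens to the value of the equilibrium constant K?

K depends on temperature via the van 't Hoff relation. The forward reaction is endothermic, so lowering T decreases K.

decreases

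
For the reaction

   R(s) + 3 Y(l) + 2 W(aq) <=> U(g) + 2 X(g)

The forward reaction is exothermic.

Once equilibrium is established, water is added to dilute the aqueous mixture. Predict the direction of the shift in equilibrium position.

Dilution lowers every aqueous concentration by the same factor. Δn_aq = 0 − 2 = -2, so the system shifts toward the side with more dissolved moles — to the left.

left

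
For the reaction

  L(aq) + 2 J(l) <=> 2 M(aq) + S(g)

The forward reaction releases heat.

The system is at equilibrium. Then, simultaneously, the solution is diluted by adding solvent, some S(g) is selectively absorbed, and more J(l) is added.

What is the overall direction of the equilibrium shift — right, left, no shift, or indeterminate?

Dilution lowers every aqueous concentration by the same factor. Δn_aq = 2 − 1 = +1, so the system shifts toward the side with more dissolved moles — to the right.
Removing S (g), a product, drives the reaction to the right.
J is a pure liquid; its activity is 1 regardless of amount, so Q is unaffected — no shift from this change.
Only the nonzero effect(s) matter; the net shift is to the right.

right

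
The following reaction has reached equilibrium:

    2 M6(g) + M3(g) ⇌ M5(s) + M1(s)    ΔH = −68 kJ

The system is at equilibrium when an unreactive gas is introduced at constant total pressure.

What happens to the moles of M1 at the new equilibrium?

decreases

Adding inert gas at constant total pressure expands the volume and lowers every reacting partial pressure. With Δn_gas = 0 − 3 = -3, Q moves away from K toward the side with fewer gas moles, so the system shifts toward the side with more gas moles — to the left.
The net shift is to the left. M1 is a product, so its amount decreases.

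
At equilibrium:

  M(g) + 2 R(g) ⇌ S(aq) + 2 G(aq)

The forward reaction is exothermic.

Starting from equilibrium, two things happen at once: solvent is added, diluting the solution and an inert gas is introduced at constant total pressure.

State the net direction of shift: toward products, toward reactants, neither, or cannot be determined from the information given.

Dilution lowers every aqueous concentration by the same factor. Δn_aq = 3 − 0 = +3, so the system shifts toward the side with more dissolved moles — to the right.
Adding inert gas at constant total pressure expands the volume and lowers every reacting partial pressure. With Δn_gas = 0 − 3 = -3, Q moves away from K toward the side with fewer gas moles, so the system shifts toward the side with more gas moles — to the left.
The individual effects push in opposite directions; without quantitative information the net direction cannot be determined.

cannot be determined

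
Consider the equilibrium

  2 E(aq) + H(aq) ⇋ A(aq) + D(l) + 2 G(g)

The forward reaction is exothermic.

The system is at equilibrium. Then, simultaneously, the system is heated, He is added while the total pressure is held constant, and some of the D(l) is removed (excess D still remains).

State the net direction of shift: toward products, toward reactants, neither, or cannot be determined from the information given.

The forward reaction is exothermic. Raising T favours the endothermic direction — shift to the left.
Adding inert gas at constant total pressure expands the volume and lowers every reacting partial pressure. With Δn_gas = 2 − 0 = +2, Q moves away from K toward the side with fewer gas moles, so the system shifts toward the side with more gas moles — to the right.
D is a pure liquid; its activity is 1 regardless of amount, so Q is unaffected — no shift from this change.
The individual effects push in opposite directions; without quantitative information the net direction cannot be determined.

cannot be determined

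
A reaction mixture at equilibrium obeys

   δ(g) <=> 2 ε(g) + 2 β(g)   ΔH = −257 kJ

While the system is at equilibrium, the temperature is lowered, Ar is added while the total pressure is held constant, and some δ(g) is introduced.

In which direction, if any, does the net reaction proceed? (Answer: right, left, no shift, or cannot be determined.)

right

The forward reaction is exothermic. Lowering T favours the exothermic direction — shift to the right.
Adding inert gas at constant total pressure expands the volume and lowers every reacting partial pressure. With Δn_gas = 4 − 1 = +3, Q moves away from K toward the side with fewer gas moles, so the system shifts toward the side with more gas moles — to the right.
Adding δ (g), a reactant, drives the reaction to the right.
All effects act in the same direction — net shift to the right.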